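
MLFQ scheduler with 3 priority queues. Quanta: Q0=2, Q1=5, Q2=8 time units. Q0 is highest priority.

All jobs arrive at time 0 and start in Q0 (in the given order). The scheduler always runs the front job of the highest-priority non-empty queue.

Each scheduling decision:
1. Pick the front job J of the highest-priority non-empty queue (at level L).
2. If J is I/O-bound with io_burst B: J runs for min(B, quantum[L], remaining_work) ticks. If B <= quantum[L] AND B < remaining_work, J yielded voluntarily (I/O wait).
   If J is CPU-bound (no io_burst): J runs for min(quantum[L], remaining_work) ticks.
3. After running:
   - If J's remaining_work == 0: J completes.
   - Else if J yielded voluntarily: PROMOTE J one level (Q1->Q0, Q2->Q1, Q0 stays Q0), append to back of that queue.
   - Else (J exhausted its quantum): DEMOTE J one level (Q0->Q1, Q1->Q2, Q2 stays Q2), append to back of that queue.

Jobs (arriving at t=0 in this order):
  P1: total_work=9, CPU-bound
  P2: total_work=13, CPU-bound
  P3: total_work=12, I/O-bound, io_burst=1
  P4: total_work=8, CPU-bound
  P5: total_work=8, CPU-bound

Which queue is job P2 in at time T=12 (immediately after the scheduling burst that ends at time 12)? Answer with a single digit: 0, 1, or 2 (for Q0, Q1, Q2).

t=0-2: P1@Q0 runs 2, rem=7, quantum used, demote→Q1. Q0=[P2,P3,P4,P5] Q1=[P1] Q2=[]
t=2-4: P2@Q0 runs 2, rem=11, quantum used, demote→Q1. Q0=[P3,P4,P5] Q1=[P1,P2] Q2=[]
t=4-5: P3@Q0 runs 1, rem=11, I/O yield, promote→Q0. Q0=[P4,P5,P3] Q1=[P1,P2] Q2=[]
t=5-7: P4@Q0 runs 2, rem=6, quantum used, demote→Q1. Q0=[P5,P3] Q1=[P1,P2,P4] Q2=[]
t=7-9: P5@Q0 runs 2, rem=6, quantum used, demote→Q1. Q0=[P3] Q1=[P1,P2,P4,P5] Q2=[]
t=9-10: P3@Q0 runs 1, rem=10, I/O yield, promote→Q0. Q0=[P3] Q1=[P1,P2,P4,P5] Q2=[]
t=10-11: P3@Q0 runs 1, rem=9, I/O yield, promote→Q0. Q0=[P3] Q1=[P1,P2,P4,P5] Q2=[]
t=11-12: P3@Q0 runs 1, rem=8, I/O yield, promote→Q0. Q0=[P3] Q1=[P1,P2,P4,P5] Q2=[]
t=12-13: P3@Q0 runs 1, rem=7, I/O yield, promote→Q0. Q0=[P3] Q1=[P1,P2,P4,P5] Q2=[]
t=13-14: P3@Q0 runs 1, rem=6, I/O yield, promote→Q0. Q0=[P3] Q1=[P1,P2,P4,P5] Q2=[]
t=14-15: P3@Q0 runs 1, rem=5, I/O yield, promote→Q0. Q0=[P3] Q1=[P1,P2,P4,P5] Q2=[]
t=15-16: P3@Q0 runs 1, rem=4, I/O yield, promote→Q0. Q0=[P3] Q1=[P1,P2,P4,P5] Q2=[]
t=16-17: P3@Q0 runs 1, rem=3, I/O yield, promote→Q0. Q0=[P3] Q1=[P1,P2,P4,P5] Q2=[]
t=17-18: P3@Q0 runs 1, rem=2, I/O yield, promote→Q0. Q0=[P3] Q1=[P1,P2,P4,P5] Q2=[]
t=18-19: P3@Q0 runs 1, rem=1, I/O yield, promote→Q0. Q0=[P3] Q1=[P1,P2,P4,P5] Q2=[]
t=19-20: P3@Q0 runs 1, rem=0, completes. Q0=[] Q1=[P1,P2,P4,P5] Q2=[]
t=20-25: P1@Q1 runs 5, rem=2, quantum used, demote→Q2. Q0=[] Q1=[P2,P4,P5] Q2=[P1]
t=25-30: P2@Q1 runs 5, rem=6, quantum used, demote→Q2. Q0=[] Q1=[P4,P5] Q2=[P1,P2]
t=30-35: P4@Q1 runs 5, rem=1, quantum used, demote→Q2. Q0=[] Q1=[P5] Q2=[P1,P2,P4]
t=35-40: P5@Q1 runs 5, rem=1, quantum used, demote→Q2. Q0=[] Q1=[] Q2=[P1,P2,P4,P5]
t=40-42: P1@Q2 runs 2, rem=0, completes. Q0=[] Q1=[] Q2=[P2,P4,P5]
t=42-48: P2@Q2 runs 6, rem=0, completes. Q0=[] Q1=[] Q2=[P4,P5]
t=48-49: P4@Q2 runs 1, rem=0, completes. Q0=[] Q1=[] Q2=[P5]
t=49-50: P5@Q2 runs 1, rem=0, completes. Q0=[] Q1=[] Q2=[]

Answer: 1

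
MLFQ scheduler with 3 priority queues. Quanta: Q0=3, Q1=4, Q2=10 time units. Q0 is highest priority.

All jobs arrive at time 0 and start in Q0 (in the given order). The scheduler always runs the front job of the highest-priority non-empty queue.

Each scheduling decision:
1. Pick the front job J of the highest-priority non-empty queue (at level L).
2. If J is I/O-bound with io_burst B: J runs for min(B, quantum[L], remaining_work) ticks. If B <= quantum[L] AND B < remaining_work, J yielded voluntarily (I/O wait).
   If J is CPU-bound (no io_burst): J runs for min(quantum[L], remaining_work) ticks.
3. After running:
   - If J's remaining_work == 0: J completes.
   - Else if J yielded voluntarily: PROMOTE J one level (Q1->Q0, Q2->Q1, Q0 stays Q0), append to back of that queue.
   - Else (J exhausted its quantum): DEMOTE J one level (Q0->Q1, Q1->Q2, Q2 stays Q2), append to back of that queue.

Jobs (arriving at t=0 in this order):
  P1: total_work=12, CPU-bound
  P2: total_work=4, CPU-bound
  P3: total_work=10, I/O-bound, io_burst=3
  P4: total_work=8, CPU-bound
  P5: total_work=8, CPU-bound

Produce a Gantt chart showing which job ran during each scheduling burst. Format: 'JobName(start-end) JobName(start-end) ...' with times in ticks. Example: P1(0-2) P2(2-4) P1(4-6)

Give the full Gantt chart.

t=0-3: P1@Q0 runs 3, rem=9, quantum used, demote→Q1. Q0=[P2,P3,P4,P5] Q1=[P1] Q2=[]
t=3-6: P2@Q0 runs 3, rem=1, quantum used, demote→Q1. Q0=[P3,P4,P5] Q1=[P1,P2] Q2=[]
t=6-9: P3@Q0 runs 3, rem=7, I/O yield, promote→Q0. Q0=[P4,P5,P3] Q1=[P1,P2] Q2=[]
t=9-12: P4@Q0 runs 3, rem=5, quantum used, demote→Q1. Q0=[P5,P3] Q1=[P1,P2,P4] Q2=[]
t=12-15: P5@Q0 runs 3, rem=5, quantum used, demote→Q1. Q0=[P3] Q1=[P1,P2,P4,P5] Q2=[]
t=15-18: P3@Q0 runs 3, rem=4, I/O yield, promote→Q0. Q0=[P3] Q1=[P1,P2,P4,P5] Q2=[]
t=18-21: P3@Q0 runs 3, rem=1, I/O yield, promote→Q0. Q0=[P3] Q1=[P1,P2,P4,P5] Q2=[]
t=21-22: P3@Q0 runs 1, rem=0, completes. Q0=[] Q1=[P1,P2,P4,P5] Q2=[]
t=22-26: P1@Q1 runs 4, rem=5, quantum used, demote→Q2. Q0=[] Q1=[P2,P4,P5] Q2=[P1]
t=26-27: P2@Q1 runs 1, rem=0, completes. Q0=[] Q1=[P4,P5] Q2=[P1]
t=27-31: P4@Q1 runs 4, rem=1, quantum used, demote→Q2. Q0=[] Q1=[P5] Q2=[P1,P4]
t=31-35: P5@Q1 runs 4, rem=1, quantum used, demote→Q2. Q0=[] Q1=[] Q2=[P1,P4,P5]
t=35-40: P1@Q2 runs 5, rem=0, completes. Q0=[] Q1=[] Q2=[P4,P5]
t=40-41: P4@Q2 runs 1, rem=0, completes. Q0=[] Q1=[] Q2=[P5]
t=41-42: P5@Q2 runs 1, rem=0, completes. Q0=[] Q1=[] Q2=[]

Answer: P1(0-3) P2(3-6) P3(6-9) P4(9-12) P5(12-15) P3(15-18) P3(18-21) P3(21-22) P1(22-26) P2(26-27) P4(27-31) P5(31-35) P1(35-40) P4(40-41) P5(41-42)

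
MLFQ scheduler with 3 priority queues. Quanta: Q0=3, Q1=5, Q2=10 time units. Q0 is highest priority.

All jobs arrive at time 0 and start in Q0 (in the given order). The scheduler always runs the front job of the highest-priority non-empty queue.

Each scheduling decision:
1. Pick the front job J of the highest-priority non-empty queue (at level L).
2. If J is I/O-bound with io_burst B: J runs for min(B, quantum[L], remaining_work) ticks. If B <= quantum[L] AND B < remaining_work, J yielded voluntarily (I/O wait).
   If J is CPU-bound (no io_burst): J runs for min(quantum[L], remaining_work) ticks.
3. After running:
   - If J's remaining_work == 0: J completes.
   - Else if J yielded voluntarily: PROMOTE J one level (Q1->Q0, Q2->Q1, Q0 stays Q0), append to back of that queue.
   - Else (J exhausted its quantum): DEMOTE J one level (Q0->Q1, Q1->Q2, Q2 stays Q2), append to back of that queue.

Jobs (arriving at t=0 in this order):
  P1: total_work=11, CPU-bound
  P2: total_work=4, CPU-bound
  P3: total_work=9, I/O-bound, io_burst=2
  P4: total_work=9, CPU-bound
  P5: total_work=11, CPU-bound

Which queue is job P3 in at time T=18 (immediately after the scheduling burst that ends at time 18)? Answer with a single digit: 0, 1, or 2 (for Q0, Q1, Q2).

Answer: 0

Derivation:
t=0-3: P1@Q0 runs 3, rem=8, quantum used, demote→Q1. Q0=[P2,P3,P4,P5] Q1=[P1] Q2=[]
t=3-6: P2@Q0 runs 3, rem=1, quantum used, demote→Q1. Q0=[P3,P4,P5] Q1=[P1,P2] Q2=[]
t=6-8: P3@Q0 runs 2, rem=7, I/O yield, promote→Q0. Q0=[P4,P5,P3] Q1=[P1,P2] Q2=[]
t=8-11: P4@Q0 runs 3, rem=6, quantum used, demote→Q1. Q0=[P5,P3] Q1=[P1,P2,P4] Q2=[]
t=11-14: P5@Q0 runs 3, rem=8, quantum used, demote→Q1. Q0=[P3] Q1=[P1,P2,P4,P5] Q2=[]
t=14-16: P3@Q0 runs 2, rem=5, I/O yield, promote→Q0. Q0=[P3] Q1=[P1,P2,P4,P5] Q2=[]
t=16-18: P3@Q0 runs 2, rem=3, I/O yield, promote→Q0. Q0=[P3] Q1=[P1,P2,P4,P5] Q2=[]
t=18-20: P3@Q0 runs 2, rem=1, I/O yield, promote→Q0. Q0=[P3] Q1=[P1,P2,P4,P5] Q2=[]
t=20-21: P3@Q0 runs 1, rem=0, completes. Q0=[] Q1=[P1,P2,P4,P5] Q2=[]
t=21-26: P1@Q1 runs 5, rem=3, quantum used, demote→Q2. Q0=[] Q1=[P2,P4,P5] Q2=[P1]
t=26-27: P2@Q1 runs 1, rem=0, completes. Q0=[] Q1=[P4,P5] Q2=[P1]
t=27-32: P4@Q1 runs 5, rem=1, quantum used, demote→Q2. Q0=[] Q1=[P5] Q2=[P1,P4]
t=32-37: P5@Q1 runs 5, rem=3, quantum used, demote→Q2. Q0=[] Q1=[] Q2=[P1,P4,P5]
t=37-40: P1@Q2 runs 3, rem=0, completes. Q0=[] Q1=[] Q2=[P4,P5]
t=40-41: P4@Q2 runs 1, rem=0, completes. Q0=[] Q1=[] Q2=[P5]
t=41-44: P5@Q2 runs 3, rem=0, completes. Q0=[] Q1=[] Q2=[]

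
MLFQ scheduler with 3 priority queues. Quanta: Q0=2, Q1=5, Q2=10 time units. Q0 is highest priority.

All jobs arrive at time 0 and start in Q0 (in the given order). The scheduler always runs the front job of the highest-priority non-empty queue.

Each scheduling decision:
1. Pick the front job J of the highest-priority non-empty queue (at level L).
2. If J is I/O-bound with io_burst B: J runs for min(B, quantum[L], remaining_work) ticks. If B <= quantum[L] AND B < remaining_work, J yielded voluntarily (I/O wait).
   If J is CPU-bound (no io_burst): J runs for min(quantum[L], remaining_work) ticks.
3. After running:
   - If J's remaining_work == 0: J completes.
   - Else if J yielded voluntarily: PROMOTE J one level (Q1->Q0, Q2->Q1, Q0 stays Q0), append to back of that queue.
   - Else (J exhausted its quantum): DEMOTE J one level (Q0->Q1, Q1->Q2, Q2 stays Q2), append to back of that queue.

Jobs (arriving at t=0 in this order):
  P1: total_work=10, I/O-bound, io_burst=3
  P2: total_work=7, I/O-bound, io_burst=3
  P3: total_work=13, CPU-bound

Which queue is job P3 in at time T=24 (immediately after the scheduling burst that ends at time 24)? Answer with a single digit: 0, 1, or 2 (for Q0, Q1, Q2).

Answer: 2

Derivation:
t=0-2: P1@Q0 runs 2, rem=8, quantum used, demote→Q1. Q0=[P2,P3] Q1=[P1] Q2=[]
t=2-4: P2@Q0 runs 2, rem=5, quantum used, demote→Q1. Q0=[P3] Q1=[P1,P2] Q2=[]
t=4-6: P3@Q0 runs 2, rem=11, quantum used, demote→Q1. Q0=[] Q1=[P1,P2,P3] Q2=[]
t=6-9: P1@Q1 runs 3, rem=5, I/O yield, promote→Q0. Q0=[P1] Q1=[P2,P3] Q2=[]
t=9-11: P1@Q0 runs 2, rem=3, quantum used, demote→Q1. Q0=[] Q1=[P2,P3,P1] Q2=[]
t=11-14: P2@Q1 runs 3, rem=2, I/O yield, promote→Q0. Q0=[P2] Q1=[P3,P1] Q2=[]
t=14-16: P2@Q0 runs 2, rem=0, completes. Q0=[] Q1=[P3,P1] Q2=[]
t=16-21: P3@Q1 runs 5, rem=6, quantum used, demote→Q2. Q0=[] Q1=[P1] Q2=[P3]
t=21-24: P1@Q1 runs 3, rem=0, completes. Q0=[] Q1=[] Q2=[P3]
t=24-30: P3@Q2 runs 6, rem=0, completes. Q0=[] Q1=[] Q2=[]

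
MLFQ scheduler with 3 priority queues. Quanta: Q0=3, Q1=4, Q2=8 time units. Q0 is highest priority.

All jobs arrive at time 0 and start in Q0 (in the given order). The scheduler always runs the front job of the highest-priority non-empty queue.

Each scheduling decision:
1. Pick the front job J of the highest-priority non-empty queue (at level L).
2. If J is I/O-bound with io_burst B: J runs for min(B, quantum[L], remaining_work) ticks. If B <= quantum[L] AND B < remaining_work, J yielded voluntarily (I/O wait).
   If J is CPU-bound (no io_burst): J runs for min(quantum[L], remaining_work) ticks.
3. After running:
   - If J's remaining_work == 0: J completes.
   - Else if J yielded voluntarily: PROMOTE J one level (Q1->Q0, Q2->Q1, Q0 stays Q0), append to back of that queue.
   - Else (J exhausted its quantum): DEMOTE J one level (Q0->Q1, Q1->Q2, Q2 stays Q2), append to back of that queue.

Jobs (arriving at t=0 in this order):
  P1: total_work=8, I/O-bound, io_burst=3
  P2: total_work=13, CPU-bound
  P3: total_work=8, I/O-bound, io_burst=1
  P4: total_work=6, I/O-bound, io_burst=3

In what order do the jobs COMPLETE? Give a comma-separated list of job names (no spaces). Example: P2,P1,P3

t=0-3: P1@Q0 runs 3, rem=5, I/O yield, promote→Q0. Q0=[P2,P3,P4,P1] Q1=[] Q2=[]
t=3-6: P2@Q0 runs 3, rem=10, quantum used, demote→Q1. Q0=[P3,P4,P1] Q1=[P2] Q2=[]
t=6-7: P3@Q0 runs 1, rem=7, I/O yield, promote→Q0. Q0=[P4,P1,P3] Q1=[P2] Q2=[]
t=7-10: P4@Q0 runs 3, rem=3, I/O yield, promote→Q0. Q0=[P1,P3,P4] Q1=[P2] Q2=[]
t=10-13: P1@Q0 runs 3, rem=2, I/O yield, promote→Q0. Q0=[P3,P4,P1] Q1=[P2] Q2=[]
t=13-14: P3@Q0 runs 1, rem=6, I/O yield, promote→Q0. Q0=[P4,P1,P3] Q1=[P2] Q2=[]
t=14-17: P4@Q0 runs 3, rem=0, completes. Q0=[P1,P3] Q1=[P2] Q2=[]
t=17-19: P1@Q0 runs 2, rem=0, completes. Q0=[P3] Q1=[P2] Q2=[]
t=19-20: P3@Q0 runs 1, rem=5, I/O yield, promote→Q0. Q0=[P3] Q1=[P2] Q2=[]
t=20-21: P3@Q0 runs 1, rem=4, I/O yield, promote→Q0. Q0=[P3] Q1=[P2] Q2=[]
t=21-22: P3@Q0 runs 1, rem=3, I/O yield, promote→Q0. Q0=[P3] Q1=[P2] Q2=[]
t=22-23: P3@Q0 runs 1, rem=2, I/O yield, promote→Q0. Q0=[P3] Q1=[P2] Q2=[]
t=23-24: P3@Q0 runs 1, rem=1, I/O yield, promote→Q0. Q0=[P3] Q1=[P2] Q2=[]
t=24-25: P3@Q0 runs 1, rem=0, completes. Q0=[] Q1=[P2] Q2=[]
t=25-29: P2@Q1 runs 4, rem=6, quantum used, demote→Q2. Q0=[] Q1=[] Q2=[P2]
t=29-35: P2@Q2 runs 6, rem=0, completes. Q0=[] Q1=[] Q2=[]

Answer: P4,P1,P3,P2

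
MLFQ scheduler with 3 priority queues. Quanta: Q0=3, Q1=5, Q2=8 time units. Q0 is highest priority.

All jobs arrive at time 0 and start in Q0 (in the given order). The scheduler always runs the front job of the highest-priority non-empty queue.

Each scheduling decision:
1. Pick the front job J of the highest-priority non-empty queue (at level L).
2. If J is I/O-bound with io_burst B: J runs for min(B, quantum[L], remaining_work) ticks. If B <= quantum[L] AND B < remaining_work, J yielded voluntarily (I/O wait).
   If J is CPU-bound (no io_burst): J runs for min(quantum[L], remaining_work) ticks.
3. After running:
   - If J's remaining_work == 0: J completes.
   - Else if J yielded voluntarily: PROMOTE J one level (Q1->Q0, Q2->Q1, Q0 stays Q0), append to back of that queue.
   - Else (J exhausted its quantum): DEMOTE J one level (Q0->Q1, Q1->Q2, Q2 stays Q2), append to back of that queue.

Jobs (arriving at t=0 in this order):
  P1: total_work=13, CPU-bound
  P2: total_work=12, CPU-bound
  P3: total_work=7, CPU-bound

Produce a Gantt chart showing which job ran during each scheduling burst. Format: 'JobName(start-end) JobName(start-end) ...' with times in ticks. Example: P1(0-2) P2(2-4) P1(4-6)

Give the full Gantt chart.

t=0-3: P1@Q0 runs 3, rem=10, quantum used, demote→Q1. Q0=[P2,P3] Q1=[P1] Q2=[]
t=3-6: P2@Q0 runs 3, rem=9, quantum used, demote→Q1. Q0=[P3] Q1=[P1,P2] Q2=[]
t=6-9: P3@Q0 runs 3, rem=4, quantum used, demote→Q1. Q0=[] Q1=[P1,P2,P3] Q2=[]
t=9-14: P1@Q1 runs 5, rem=5, quantum used, demote→Q2. Q0=[] Q1=[P2,P3] Q2=[P1]
t=14-19: P2@Q1 runs 5, rem=4, quantum used, demote→Q2. Q0=[] Q1=[P3] Q2=[P1,P2]
t=19-23: P3@Q1 runs 4, rem=0, completes. Q0=[] Q1=[] Q2=[P1,P2]
t=23-28: P1@Q2 runs 5, rem=0, completes. Q0=[] Q1=[] Q2=[P2]
t=28-32: P2@Q2 runs 4, rem=0, completes. Q0=[] Q1=[] Q2=[]

Answer: P1(0-3) P2(3-6) P3(6-9) P1(9-14) P2(14-19) P3(19-23) P1(23-28) P2(28-32)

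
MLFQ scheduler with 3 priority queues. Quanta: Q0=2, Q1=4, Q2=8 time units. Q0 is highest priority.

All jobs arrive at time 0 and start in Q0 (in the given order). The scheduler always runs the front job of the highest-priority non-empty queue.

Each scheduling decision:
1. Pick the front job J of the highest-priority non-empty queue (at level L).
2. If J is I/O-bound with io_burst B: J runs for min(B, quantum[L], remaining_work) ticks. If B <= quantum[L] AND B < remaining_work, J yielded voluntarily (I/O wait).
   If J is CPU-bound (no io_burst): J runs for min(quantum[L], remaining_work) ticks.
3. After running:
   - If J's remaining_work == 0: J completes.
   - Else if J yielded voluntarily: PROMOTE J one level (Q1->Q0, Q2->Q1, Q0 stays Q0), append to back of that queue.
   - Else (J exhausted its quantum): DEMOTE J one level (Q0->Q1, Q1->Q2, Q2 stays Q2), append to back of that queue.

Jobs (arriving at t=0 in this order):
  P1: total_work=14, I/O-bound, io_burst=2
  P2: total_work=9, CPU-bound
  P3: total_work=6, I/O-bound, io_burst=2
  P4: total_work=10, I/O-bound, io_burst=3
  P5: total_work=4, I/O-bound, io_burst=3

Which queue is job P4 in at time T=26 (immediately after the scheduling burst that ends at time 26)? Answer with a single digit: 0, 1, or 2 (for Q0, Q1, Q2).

Answer: 1

Derivation:
t=0-2: P1@Q0 runs 2, rem=12, I/O yield, promote→Q0. Q0=[P2,P3,P4,P5,P1] Q1=[] Q2=[]
t=2-4: P2@Q0 runs 2, rem=7, quantum used, demote→Q1. Q0=[P3,P4,P5,P1] Q1=[P2] Q2=[]
t=4-6: P3@Q0 runs 2, rem=4, I/O yield, promote→Q0. Q0=[P4,P5,P1,P3] Q1=[P2] Q2=[]
t=6-8: P4@Q0 runs 2, rem=8, quantum used, demote→Q1. Q0=[P5,P1,P3] Q1=[P2,P4] Q2=[]
t=8-10: P5@Q0 runs 2, rem=2, quantum used, demote→Q1. Q0=[P1,P3] Q1=[P2,P4,P5] Q2=[]
t=10-12: P1@Q0 runs 2, rem=10, I/O yield, promote→Q0. Q0=[P3,P1] Q1=[P2,P4,P5] Q2=[]
t=12-14: P3@Q0 runs 2, rem=2, I/O yield, promote→Q0. Q0=[P1,P3] Q1=[P2,P4,P5] Q2=[]
t=14-16: P1@Q0 runs 2, rem=8, I/O yield, promote→Q0. Q0=[P3,P1] Q1=[P2,P4,P5] Q2=[]
t=16-18: P3@Q0 runs 2, rem=0, completes. Q0=[P1] Q1=[P2,P4,P5] Q2=[]
t=18-20: P1@Q0 runs 2, rem=6, I/O yield, promote→Q0. Q0=[P1] Q1=[P2,P4,P5] Q2=[]
t=20-22: P1@Q0 runs 2, rem=4, I/O yield, promote→Q0. Q0=[P1] Q1=[P2,P4,P5] Q2=[]
t=22-24: P1@Q0 runs 2, rem=2, I/O yield, promote→Q0. Q0=[P1] Q1=[P2,P4,P5] Q2=[]
t=24-26: P1@Q0 runs 2, rem=0, completes. Q0=[] Q1=[P2,P4,P5] Q2=[]
t=26-30: P2@Q1 runs 4, rem=3, quantum used, demote→Q2. Q0=[] Q1=[P4,P5] Q2=[P2]
t=30-33: P4@Q1 runs 3, rem=5, I/O yield, promote→Q0. Q0=[P4] Q1=[P5] Q2=[P2]
t=33-35: P4@Q0 runs 2, rem=3, quantum used, demote→Q1. Q0=[] Q1=[P5,P4] Q2=[P2]
t=35-37: P5@Q1 runs 2, rem=0, completes. Q0=[] Q1=[P4] Q2=[P2]
t=37-40: P4@Q1 runs 3, rem=0, completes. Q0=[] Q1=[] Q2=[P2]
t=40-43: P2@Q2 runs 3, rem=0, completes. Q0=[] Q1=[] Q2=[]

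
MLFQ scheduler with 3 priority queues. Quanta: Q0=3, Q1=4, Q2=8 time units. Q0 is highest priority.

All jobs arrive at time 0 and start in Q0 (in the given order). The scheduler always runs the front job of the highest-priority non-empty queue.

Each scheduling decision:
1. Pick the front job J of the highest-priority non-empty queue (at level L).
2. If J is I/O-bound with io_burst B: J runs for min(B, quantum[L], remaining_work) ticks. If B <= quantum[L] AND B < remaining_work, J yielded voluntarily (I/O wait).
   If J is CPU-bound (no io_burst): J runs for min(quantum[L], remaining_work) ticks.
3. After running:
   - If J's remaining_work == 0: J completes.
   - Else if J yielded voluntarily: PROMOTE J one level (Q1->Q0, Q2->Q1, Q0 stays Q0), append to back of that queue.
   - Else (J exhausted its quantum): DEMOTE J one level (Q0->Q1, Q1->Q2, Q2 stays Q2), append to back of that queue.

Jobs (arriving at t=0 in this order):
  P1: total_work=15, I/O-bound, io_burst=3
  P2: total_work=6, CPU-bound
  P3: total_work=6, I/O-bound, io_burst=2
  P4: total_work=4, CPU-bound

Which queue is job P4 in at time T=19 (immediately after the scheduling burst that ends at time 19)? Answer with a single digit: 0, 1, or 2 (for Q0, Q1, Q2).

Answer: 1

Derivation:
t=0-3: P1@Q0 runs 3, rem=12, I/O yield, promote→Q0. Q0=[P2,P3,P4,P1] Q1=[] Q2=[]
t=3-6: P2@Q0 runs 3, rem=3, quantum used, demote→Q1. Q0=[P3,P4,P1] Q1=[P2] Q2=[]
t=6-8: P3@Q0 runs 2, rem=4, I/O yield, promote→Q0. Q0=[P4,P1,P3] Q1=[P2] Q2=[]
t=8-11: P4@Q0 runs 3, rem=1, quantum used, demote→Q1. Q0=[P1,P3] Q1=[P2,P4] Q2=[]
t=11-14: P1@Q0 runs 3, rem=9, I/O yield, promote→Q0. Q0=[P3,P1] Q1=[P2,P4] Q2=[]
t=14-16: P3@Q0 runs 2, rem=2, I/O yield, promote→Q0. Q0=[P1,P3] Q1=[P2,P4] Q2=[]
t=16-19: P1@Q0 runs 3, rem=6, I/O yield, promote→Q0. Q0=[P3,P1] Q1=[P2,P4] Q2=[]
t=19-21: P3@Q0 runs 2, rem=0, completes. Q0=[P1] Q1=[P2,P4] Q2=[]
t=21-24: P1@Q0 runs 3, rem=3, I/O yield, promote→Q0. Q0=[P1] Q1=[P2,P4] Q2=[]
t=24-27: P1@Q0 runs 3, rem=0, completes. Q0=[] Q1=[P2,P4] Q2=[]
t=27-30: P2@Q1 runs 3, rem=0, completes. Q0=[] Q1=[P4] Q2=[]
t=30-31: P4@Q1 runs 1, rem=0, completes. Q0=[] Q1=[] Q2=[]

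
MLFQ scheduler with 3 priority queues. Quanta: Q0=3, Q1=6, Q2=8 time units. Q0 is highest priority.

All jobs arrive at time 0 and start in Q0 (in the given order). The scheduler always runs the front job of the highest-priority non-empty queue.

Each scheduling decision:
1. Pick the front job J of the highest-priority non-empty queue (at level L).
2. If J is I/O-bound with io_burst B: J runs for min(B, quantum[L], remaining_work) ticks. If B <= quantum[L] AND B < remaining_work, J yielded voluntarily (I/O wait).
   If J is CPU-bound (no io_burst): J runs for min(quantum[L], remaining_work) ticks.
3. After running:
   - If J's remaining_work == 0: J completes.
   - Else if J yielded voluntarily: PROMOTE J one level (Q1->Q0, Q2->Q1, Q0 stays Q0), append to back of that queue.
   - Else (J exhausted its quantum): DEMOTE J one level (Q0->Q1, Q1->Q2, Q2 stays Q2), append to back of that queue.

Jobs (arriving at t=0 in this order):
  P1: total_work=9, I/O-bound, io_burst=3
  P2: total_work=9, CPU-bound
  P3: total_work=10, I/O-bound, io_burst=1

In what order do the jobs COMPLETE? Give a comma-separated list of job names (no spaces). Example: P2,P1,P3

Answer: P1,P3,P2

Derivation:
t=0-3: P1@Q0 runs 3, rem=6, I/O yield, promote→Q0. Q0=[P2,P3,P1] Q1=[] Q2=[]
t=3-6: P2@Q0 runs 3, rem=6, quantum used, demote→Q1. Q0=[P3,P1] Q1=[P2] Q2=[]
t=6-7: P3@Q0 runs 1, rem=9, I/O yield, promote→Q0. Q0=[P1,P3] Q1=[P2] Q2=[]
t=7-10: P1@Q0 runs 3, rem=3, I/O yield, promote→Q0. Q0=[P3,P1] Q1=[P2] Q2=[]
t=10-11: P3@Q0 runs 1, rem=8, I/O yield, promote→Q0. Q0=[P1,P3] Q1=[P2] Q2=[]
t=11-14: P1@Q0 runs 3, rem=0, completes. Q0=[P3] Q1=[P2] Q2=[]
t=14-15: P3@Q0 runs 1, rem=7, I/O yield, promote→Q0. Q0=[P3] Q1=[P2] Q2=[]
t=15-16: P3@Q0 runs 1, rem=6, I/O yield, promote→Q0. Q0=[P3] Q1=[P2] Q2=[]
t=16-17: P3@Q0 runs 1, rem=5, I/O yield, promote→Q0. Q0=[P3] Q1=[P2] Q2=[]
t=17-18: P3@Q0 runs 1, rem=4, I/O yield, promote→Q0. Q0=[P3] Q1=[P2] Q2=[]
t=18-19: P3@Q0 runs 1, rem=3, I/O yield, promote→Q0. Q0=[P3] Q1=[P2] Q2=[]
t=19-20: P3@Q0 runs 1, rem=2, I/O yield, promote→Q0. Q0=[P3] Q1=[P2] Q2=[]
t=20-21: P3@Q0 runs 1, rem=1, I/O yield, promote→Q0. Q0=[P3] Q1=[P2] Q2=[]
t=21-22: P3@Q0 runs 1, rem=0, completes. Q0=[] Q1=[P2] Q2=[]
t=22-28: P2@Q1 runs 6, rem=0, completes. Q0=[] Q1=[] Q2=[]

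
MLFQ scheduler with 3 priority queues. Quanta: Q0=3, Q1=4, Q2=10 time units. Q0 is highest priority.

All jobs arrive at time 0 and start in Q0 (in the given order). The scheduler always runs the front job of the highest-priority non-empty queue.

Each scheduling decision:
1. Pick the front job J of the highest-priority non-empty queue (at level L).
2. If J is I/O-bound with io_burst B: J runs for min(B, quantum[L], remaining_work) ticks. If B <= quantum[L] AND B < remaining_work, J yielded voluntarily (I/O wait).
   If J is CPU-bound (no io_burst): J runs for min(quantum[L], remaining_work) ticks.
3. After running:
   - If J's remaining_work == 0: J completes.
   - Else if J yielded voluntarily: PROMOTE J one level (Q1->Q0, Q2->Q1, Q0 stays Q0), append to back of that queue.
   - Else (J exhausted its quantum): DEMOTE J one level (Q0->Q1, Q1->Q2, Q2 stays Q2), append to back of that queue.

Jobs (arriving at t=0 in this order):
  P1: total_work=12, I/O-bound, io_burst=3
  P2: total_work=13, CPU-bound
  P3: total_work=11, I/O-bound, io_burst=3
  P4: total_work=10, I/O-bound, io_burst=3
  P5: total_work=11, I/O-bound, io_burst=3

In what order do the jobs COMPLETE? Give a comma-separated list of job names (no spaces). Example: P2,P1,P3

t=0-3: P1@Q0 runs 3, rem=9, I/O yield, promote→Q0. Q0=[P2,P3,P4,P5,P1] Q1=[] Q2=[]
t=3-6: P2@Q0 runs 3, rem=10, quantum used, demote→Q1. Q0=[P3,P4,P5,P1] Q1=[P2] Q2=[]
t=6-9: P3@Q0 runs 3, rem=8, I/O yield, promote→Q0. Q0=[P4,P5,P1,P3] Q1=[P2] Q2=[]
t=9-12: P4@Q0 runs 3, rem=7, I/O yield, promote→Q0. Q0=[P5,P1,P3,P4] Q1=[P2] Q2=[]
t=12-15: P5@Q0 runs 3, rem=8, I/O yield, promote→Q0. Q0=[P1,P3,P4,P5] Q1=[P2] Q2=[]
t=15-18: P1@Q0 runs 3, rem=6, I/O yield, promote→Q0. Q0=[P3,P4,P5,P1] Q1=[P2] Q2=[]
t=18-21: P3@Q0 runs 3, rem=5, I/O yield, promote→Q0. Q0=[P4,P5,P1,P3] Q1=[P2] Q2=[]
t=21-24: P4@Q0 runs 3, rem=4, I/O yield, promote→Q0. Q0=[P5,P1,P3,P4] Q1=[P2] Q2=[]
t=24-27: P5@Q0 runs 3, rem=5, I/O yield, promote→Q0. Q0=[P1,P3,P4,P5] Q1=[P2] Q2=[]
t=27-30: P1@Q0 runs 3, rem=3, I/O yield, promote→Q0. Q0=[P3,P4,P5,P1] Q1=[P2] Q2=[]
t=30-33: P3@Q0 runs 3, rem=2, I/O yield, promote→Q0. Q0=[P4,P5,P1,P3] Q1=[P2] Q2=[]
t=33-36: P4@Q0 runs 3, rem=1, I/O yield, promote→Q0. Q0=[P5,P1,P3,P4] Q1=[P2] Q2=[]
t=36-39: P5@Q0 runs 3, rem=2, I/O yield, promote→Q0. Q0=[P1,P3,P4,P5] Q1=[P2] Q2=[]
t=39-42: P1@Q0 runs 3, rem=0, completes. Q0=[P3,P4,P5] Q1=[P2] Q2=[]
t=42-44: P3@Q0 runs 2, rem=0, completes. Q0=[P4,P5] Q1=[P2] Q2=[]
t=44-45: P4@Q0 runs 1, rem=0, completes. Q0=[P5] Q1=[P2] Q2=[]
t=45-47: P5@Q0 runs 2, rem=0, completes. Q0=[] Q1=[P2] Q2=[]
t=47-51: P2@Q1 runs 4, rem=6, quantum used, demote→Q2. Q0=[] Q1=[] Q2=[P2]
t=51-57: P2@Q2 runs 6, rem=0, completes. Q0=[] Q1=[] Q2=[]

Answer: P1,P3,P4,P5,P2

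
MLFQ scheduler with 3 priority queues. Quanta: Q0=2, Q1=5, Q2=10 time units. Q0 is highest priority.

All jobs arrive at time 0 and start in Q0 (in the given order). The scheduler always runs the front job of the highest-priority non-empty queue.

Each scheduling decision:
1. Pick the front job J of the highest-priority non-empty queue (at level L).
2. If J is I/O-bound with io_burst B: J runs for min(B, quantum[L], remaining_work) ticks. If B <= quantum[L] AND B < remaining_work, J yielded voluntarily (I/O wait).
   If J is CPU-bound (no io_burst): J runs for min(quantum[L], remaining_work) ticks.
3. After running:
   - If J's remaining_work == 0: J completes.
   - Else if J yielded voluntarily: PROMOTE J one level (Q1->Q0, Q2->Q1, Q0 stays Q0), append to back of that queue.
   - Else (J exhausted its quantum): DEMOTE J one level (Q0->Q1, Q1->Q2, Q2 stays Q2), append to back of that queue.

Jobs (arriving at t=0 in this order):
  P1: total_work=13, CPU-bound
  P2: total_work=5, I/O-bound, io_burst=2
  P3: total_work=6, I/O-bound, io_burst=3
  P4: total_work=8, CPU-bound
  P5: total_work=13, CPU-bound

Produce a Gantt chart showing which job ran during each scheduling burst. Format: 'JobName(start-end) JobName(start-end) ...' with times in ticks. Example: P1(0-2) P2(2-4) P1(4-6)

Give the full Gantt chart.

Answer: P1(0-2) P2(2-4) P3(4-6) P4(6-8) P5(8-10) P2(10-12) P2(12-13) P1(13-18) P3(18-21) P3(21-22) P4(22-27) P5(27-32) P1(32-38) P4(38-39) P5(39-45)

Derivation:
t=0-2: P1@Q0 runs 2, rem=11, quantum used, demote→Q1. Q0=[P2,P3,P4,P5] Q1=[P1] Q2=[]
t=2-4: P2@Q0 runs 2, rem=3, I/O yield, promote→Q0. Q0=[P3,P4,P5,P2] Q1=[P1] Q2=[]
t=4-6: P3@Q0 runs 2, rem=4, quantum used, demote→Q1. Q0=[P4,P5,P2] Q1=[P1,P3] Q2=[]
t=6-8: P4@Q0 runs 2, rem=6, quantum used, demote→Q1. Q0=[P5,P2] Q1=[P1,P3,P4] Q2=[]
t=8-10: P5@Q0 runs 2, rem=11, quantum used, demote→Q1. Q0=[P2] Q1=[P1,P3,P4,P5] Q2=[]
t=10-12: P2@Q0 runs 2, rem=1, I/O yield, promote→Q0. Q0=[P2] Q1=[P1,P3,P4,P5] Q2=[]
t=12-13: P2@Q0 runs 1, rem=0, completes. Q0=[] Q1=[P1,P3,P4,P5] Q2=[]
t=13-18: P1@Q1 runs 5, rem=6, quantum used, demote→Q2. Q0=[] Q1=[P3,P4,P5] Q2=[P1]
t=18-21: P3@Q1 runs 3, rem=1, I/O yield, promote→Q0. Q0=[P3] Q1=[P4,P5] Q2=[P1]
t=21-22: P3@Q0 runs 1, rem=0, completes. Q0=[] Q1=[P4,P5] Q2=[P1]
t=22-27: P4@Q1 runs 5, rem=1, quantum used, demote→Q2. Q0=[] Q1=[P5] Q2=[P1,P4]
t=27-32: P5@Q1 runs 5, rem=6, quantum used, demote→Q2. Q0=[] Q1=[] Q2=[P1,P4,P5]
t=32-38: P1@Q2 runs 6, rem=0, completes. Q0=[] Q1=[] Q2=[P4,P5]
t=38-39: P4@Q2 runs 1, rem=0, completes. Q0=[] Q1=[] Q2=[P5]
t=39-45: P5@Q2 runs 6, rem=0, completes. Q0=[] Q1=[] Q2=[]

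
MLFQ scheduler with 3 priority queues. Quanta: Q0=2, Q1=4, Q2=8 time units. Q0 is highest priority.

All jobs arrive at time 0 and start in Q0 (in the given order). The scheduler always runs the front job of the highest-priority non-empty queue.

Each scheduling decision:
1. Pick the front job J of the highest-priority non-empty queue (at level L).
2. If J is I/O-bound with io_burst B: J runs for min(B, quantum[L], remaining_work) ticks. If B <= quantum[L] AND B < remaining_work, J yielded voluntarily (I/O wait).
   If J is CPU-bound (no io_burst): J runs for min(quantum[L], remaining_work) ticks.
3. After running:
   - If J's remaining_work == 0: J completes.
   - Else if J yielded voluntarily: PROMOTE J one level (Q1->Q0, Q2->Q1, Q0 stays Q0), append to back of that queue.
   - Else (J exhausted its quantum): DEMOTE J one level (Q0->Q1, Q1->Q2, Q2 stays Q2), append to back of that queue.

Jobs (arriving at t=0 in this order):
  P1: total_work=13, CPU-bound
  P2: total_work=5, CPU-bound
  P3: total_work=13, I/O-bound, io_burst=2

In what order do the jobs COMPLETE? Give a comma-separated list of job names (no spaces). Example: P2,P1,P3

t=0-2: P1@Q0 runs 2, rem=11, quantum used, demote→Q1. Q0=[P2,P3] Q1=[P1] Q2=[]
t=2-4: P2@Q0 runs 2, rem=3, quantum used, demote→Q1. Q0=[P3] Q1=[P1,P2] Q2=[]
t=4-6: P3@Q0 runs 2, rem=11, I/O yield, promote→Q0. Q0=[P3] Q1=[P1,P2] Q2=[]
t=6-8: P3@Q0 runs 2, rem=9, I/O yield, promote→Q0. Q0=[P3] Q1=[P1,P2] Q2=[]
t=8-10: P3@Q0 runs 2, rem=7, I/O yield, promote→Q0. Q0=[P3] Q1=[P1,P2] Q2=[]
t=10-12: P3@Q0 runs 2, rem=5, I/O yield, promote→Q0. Q0=[P3] Q1=[P1,P2] Q2=[]
t=12-14: P3@Q0 runs 2, rem=3, I/O yield, promote→Q0. Q0=[P3] Q1=[P1,P2] Q2=[]
t=14-16: P3@Q0 runs 2, rem=1, I/O yield, promote→Q0. Q0=[P3] Q1=[P1,P2] Q2=[]
t=16-17: P3@Q0 runs 1, rem=0, completes. Q0=[] Q1=[P1,P2] Q2=[]
t=17-21: P1@Q1 runs 4, rem=7, quantum used, demote→Q2. Q0=[] Q1=[P2] Q2=[P1]
t=21-24: P2@Q1 runs 3, rem=0, completes. Q0=[] Q1=[] Q2=[P1]
t=24-31: P1@Q2 runs 7, rem=0, completes. Q0=[] Q1=[] Q2=[]

Answer: P3,P2,P1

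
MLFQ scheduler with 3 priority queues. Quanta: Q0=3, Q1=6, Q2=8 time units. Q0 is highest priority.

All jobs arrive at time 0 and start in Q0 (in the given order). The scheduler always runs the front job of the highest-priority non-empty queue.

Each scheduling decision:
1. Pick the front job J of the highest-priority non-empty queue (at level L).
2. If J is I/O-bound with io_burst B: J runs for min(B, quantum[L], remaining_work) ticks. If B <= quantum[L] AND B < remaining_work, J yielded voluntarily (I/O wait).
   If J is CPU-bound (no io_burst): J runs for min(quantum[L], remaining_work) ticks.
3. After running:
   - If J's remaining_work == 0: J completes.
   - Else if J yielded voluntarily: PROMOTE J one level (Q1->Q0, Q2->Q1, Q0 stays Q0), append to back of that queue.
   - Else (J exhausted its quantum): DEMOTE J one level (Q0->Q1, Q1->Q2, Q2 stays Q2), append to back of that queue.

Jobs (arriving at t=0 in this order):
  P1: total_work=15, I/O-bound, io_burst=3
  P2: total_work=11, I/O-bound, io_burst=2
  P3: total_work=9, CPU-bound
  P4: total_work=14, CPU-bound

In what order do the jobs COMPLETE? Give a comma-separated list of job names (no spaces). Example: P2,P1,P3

t=0-3: P1@Q0 runs 3, rem=12, I/O yield, promote→Q0. Q0=[P2,P3,P4,P1] Q1=[] Q2=[]
t=3-5: P2@Q0 runs 2, rem=9, I/O yield, promote→Q0. Q0=[P3,P4,P1,P2] Q1=[] Q2=[]
t=5-8: P3@Q0 runs 3, rem=6, quantum used, demote→Q1. Q0=[P4,P1,P2] Q1=[P3] Q2=[]
t=8-11: P4@Q0 runs 3, rem=11, quantum used, demote→Q1. Q0=[P1,P2] Q1=[P3,P4] Q2=[]
t=11-14: P1@Q0 runs 3, rem=9, I/O yield, promote→Q0. Q0=[P2,P1] Q1=[P3,P4] Q2=[]
t=14-16: P2@Q0 runs 2, rem=7, I/O yield, promote→Q0. Q0=[P1,P2] Q1=[P3,P4] Q2=[]
t=16-19: P1@Q0 runs 3, rem=6, I/O yield, promote→Q0. Q0=[P2,P1] Q1=[P3,P4] Q2=[]
t=19-21: P2@Q0 runs 2, rem=5, I/O yield, promote→Q0. Q0=[P1,P2] Q1=[P3,P4] Q2=[]
t=21-24: P1@Q0 runs 3, rem=3, I/O yield, promote→Q0. Q0=[P2,P1] Q1=[P3,P4] Q2=[]
t=24-26: P2@Q0 runs 2, rem=3, I/O yield, promote→Q0. Q0=[P1,P2] Q1=[P3,P4] Q2=[]
t=26-29: P1@Q0 runs 3, rem=0, completes. Q0=[P2] Q1=[P3,P4] Q2=[]
t=29-31: P2@Q0 runs 2, rem=1, I/O yield, promote→Q0. Q0=[P2] Q1=[P3,P4] Q2=[]
t=31-32: P2@Q0 runs 1, rem=0, completes. Q0=[] Q1=[P3,P4] Q2=[]
t=32-38: P3@Q1 runs 6, rem=0, completes. Q0=[] Q1=[P4] Q2=[]
t=38-44: P4@Q1 runs 6, rem=5, quantum used, demote→Q2. Q0=[] Q1=[] Q2=[P4]
t=44-49: P4@Q2 runs 5, rem=0, completes. Q0=[] Q1=[] Q2=[]

Answer: P1,P2,P3,P4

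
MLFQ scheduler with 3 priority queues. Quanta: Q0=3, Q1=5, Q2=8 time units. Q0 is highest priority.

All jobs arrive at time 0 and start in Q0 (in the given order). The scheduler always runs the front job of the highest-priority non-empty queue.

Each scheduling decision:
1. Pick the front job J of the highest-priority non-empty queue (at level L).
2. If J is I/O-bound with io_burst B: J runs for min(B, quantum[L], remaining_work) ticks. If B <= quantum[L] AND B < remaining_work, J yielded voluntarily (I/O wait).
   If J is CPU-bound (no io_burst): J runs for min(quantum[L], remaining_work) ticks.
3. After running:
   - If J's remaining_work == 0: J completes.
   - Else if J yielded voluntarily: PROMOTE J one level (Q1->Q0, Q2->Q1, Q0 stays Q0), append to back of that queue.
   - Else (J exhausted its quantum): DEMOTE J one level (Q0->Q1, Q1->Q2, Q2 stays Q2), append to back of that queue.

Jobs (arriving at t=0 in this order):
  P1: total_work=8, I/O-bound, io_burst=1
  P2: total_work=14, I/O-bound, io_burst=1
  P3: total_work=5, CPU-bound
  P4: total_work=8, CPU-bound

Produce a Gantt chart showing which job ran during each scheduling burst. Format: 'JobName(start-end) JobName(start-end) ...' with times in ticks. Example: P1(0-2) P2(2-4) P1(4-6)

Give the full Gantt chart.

Answer: P1(0-1) P2(1-2) P3(2-5) P4(5-8) P1(8-9) P2(9-10) P1(10-11) P2(11-12) P1(12-13) P2(13-14) P1(14-15) P2(15-16) P1(16-17) P2(17-18) P1(18-19) P2(19-20) P1(20-21) P2(21-22) P2(22-23) P2(23-24) P2(24-25) P2(25-26) P2(26-27) P2(27-28) P3(28-30) P4(30-35)

Derivation:
t=0-1: P1@Q0 runs 1, rem=7, I/O yield, promote→Q0. Q0=[P2,P3,P4,P1] Q1=[] Q2=[]
t=1-2: P2@Q0 runs 1, rem=13, I/O yield, promote→Q0. Q0=[P3,P4,P1,P2] Q1=[] Q2=[]
t=2-5: P3@Q0 runs 3, rem=2, quantum used, demote→Q1. Q0=[P4,P1,P2] Q1=[P3] Q2=[]
t=5-8: P4@Q0 runs 3, rem=5, quantum used, demote→Q1. Q0=[P1,P2] Q1=[P3,P4] Q2=[]
t=8-9: P1@Q0 runs 1, rem=6, I/O yield, promote→Q0. Q0=[P2,P1] Q1=[P3,P4] Q2=[]
t=9-10: P2@Q0 runs 1, rem=12, I/O yield, promote→Q0. Q0=[P1,P2] Q1=[P3,P4] Q2=[]
t=10-11: P1@Q0 runs 1, rem=5, I/O yield, promote→Q0. Q0=[P2,P1] Q1=[P3,P4] Q2=[]
t=11-12: P2@Q0 runs 1, rem=11, I/O yield, promote→Q0. Q0=[P1,P2] Q1=[P3,P4] Q2=[]
t=12-13: P1@Q0 runs 1, rem=4, I/O yield, promote→Q0. Q0=[P2,P1] Q1=[P3,P4] Q2=[]
t=13-14: P2@Q0 runs 1, rem=10, I/O yield, promote→Q0. Q0=[P1,P2] Q1=[P3,P4] Q2=[]
t=14-15: P1@Q0 runs 1, rem=3, I/O yield, promote→Q0. Q0=[P2,P1] Q1=[P3,P4] Q2=[]
t=15-16: P2@Q0 runs 1, rem=9, I/O yield, promote→Q0. Q0=[P1,P2] Q1=[P3,P4] Q2=[]
t=16-17: P1@Q0 runs 1, rem=2, I/O yield, promote→Q0. Q0=[P2,P1] Q1=[P3,P4] Q2=[]
t=17-18: P2@Q0 runs 1, rem=8, I/O yield, promote→Q0. Q0=[P1,P2] Q1=[P3,P4] Q2=[]
t=18-19: P1@Q0 runs 1, rem=1, I/O yield, promote→Q0. Q0=[P2,P1] Q1=[P3,P4] Q2=[]
t=19-20: P2@Q0 runs 1, rem=7, I/O yield, promote→Q0. Q0=[P1,P2] Q1=[P3,P4] Q2=[]
t=20-21: P1@Q0 runs 1, rem=0, completes. Q0=[P2] Q1=[P3,P4] Q2=[]
t=21-22: P2@Q0 runs 1, rem=6, I/O yield, promote→Q0. Q0=[P2] Q1=[P3,P4] Q2=[]
t=22-23: P2@Q0 runs 1, rem=5, I/O yield, promote→Q0. Q0=[P2] Q1=[P3,P4] Q2=[]
t=23-24: P2@Q0 runs 1, rem=4, I/O yield, promote→Q0. Q0=[P2] Q1=[P3,P4] Q2=[]
t=24-25: P2@Q0 runs 1, rem=3, I/O yield, promote→Q0. Q0=[P2] Q1=[P3,P4] Q2=[]
t=25-26: P2@Q0 runs 1, rem=2, I/O yield, promote→Q0. Q0=[P2] Q1=[P3,P4] Q2=[]
t=26-27: P2@Q0 runs 1, rem=1, I/O yield, promote→Q0. Q0=[P2] Q1=[P3,P4] Q2=[]
t=27-28: P2@Q0 runs 1, rem=0, completes. Q0=[] Q1=[P3,P4] Q2=[]
t=28-30: P3@Q1 runs 2, rem=0, completes. Q0=[] Q1=[P4] Q2=[]
t=30-35: P4@Q1 runs 5, rem=0, completes. Q0=[] Q1=[] Q2=[]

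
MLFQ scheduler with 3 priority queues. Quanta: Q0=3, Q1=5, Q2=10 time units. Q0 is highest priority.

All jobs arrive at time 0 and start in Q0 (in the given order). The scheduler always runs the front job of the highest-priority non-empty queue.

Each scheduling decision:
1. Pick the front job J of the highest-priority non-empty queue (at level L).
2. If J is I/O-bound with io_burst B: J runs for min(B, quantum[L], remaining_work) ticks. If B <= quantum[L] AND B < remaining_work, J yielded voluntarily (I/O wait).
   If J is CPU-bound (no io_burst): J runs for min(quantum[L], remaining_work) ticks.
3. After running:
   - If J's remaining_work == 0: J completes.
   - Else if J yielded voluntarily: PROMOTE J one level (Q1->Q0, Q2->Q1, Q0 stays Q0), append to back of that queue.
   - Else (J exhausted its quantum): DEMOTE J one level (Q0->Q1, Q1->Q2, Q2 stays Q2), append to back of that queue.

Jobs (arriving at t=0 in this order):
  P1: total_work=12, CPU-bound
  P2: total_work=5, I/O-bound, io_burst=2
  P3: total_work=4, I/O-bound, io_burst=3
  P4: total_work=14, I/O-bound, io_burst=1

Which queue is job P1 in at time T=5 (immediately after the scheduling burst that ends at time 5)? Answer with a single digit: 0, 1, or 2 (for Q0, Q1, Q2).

Answer: 1

Derivation:
t=0-3: P1@Q0 runs 3, rem=9, quantum used, demote→Q1. Q0=[P2,P3,P4] Q1=[P1] Q2=[]
t=3-5: P2@Q0 runs 2, rem=3, I/O yield, promote→Q0. Q0=[P3,P4,P2] Q1=[P1] Q2=[]
t=5-8: P3@Q0 runs 3, rem=1, I/O yield, promote→Q0. Q0=[P4,P2,P3] Q1=[P1] Q2=[]
t=8-9: P4@Q0 runs 1, rem=13, I/O yield, promote→Q0. Q0=[P2,P3,P4] Q1=[P1] Q2=[]
t=9-11: P2@Q0 runs 2, rem=1, I/O yield, promote→Q0. Q0=[P3,P4,P2] Q1=[P1] Q2=[]
t=11-12: P3@Q0 runs 1, rem=0, completes. Q0=[P4,P2] Q1=[P1] Q2=[]
t=12-13: P4@Q0 runs 1, rem=12, I/O yield, promote→Q0. Q0=[P2,P4] Q1=[P1] Q2=[]
t=13-14: P2@Q0 runs 1, rem=0, completes. Q0=[P4] Q1=[P1] Q2=[]
t=14-15: P4@Q0 runs 1, rem=11, I/O yield, promote→Q0. Q0=[P4] Q1=[P1] Q2=[]
t=15-16: P4@Q0 runs 1, rem=10, I/O yield, promote→Q0. Q0=[P4] Q1=[P1] Q2=[]
t=16-17: P4@Q0 runs 1, rem=9, I/O yield, promote→Q0. Q0=[P4] Q1=[P1] Q2=[]
t=17-18: P4@Q0 runs 1, rem=8, I/O yield, promote→Q0. Q0=[P4] Q1=[P1] Q2=[]
t=18-19: P4@Q0 runs 1, rem=7, I/O yield, promote→Q0. Q0=[P4] Q1=[P1] Q2=[]
t=19-20: P4@Q0 runs 1, rem=6, I/O yield, promote→Q0. Q0=[P4] Q1=[P1] Q2=[]
t=20-21: P4@Q0 runs 1, rem=5, I/O yield, promote→Q0. Q0=[P4] Q1=[P1] Q2=[]
t=21-22: P4@Q0 runs 1, rem=4, I/O yield, promote→Q0. Q0=[P4] Q1=[P1] Q2=[]
t=22-23: P4@Q0 runs 1, rem=3, I/O yield, promote→Q0. Q0=[P4] Q1=[P1] Q2=[]
t=23-24: P4@Q0 runs 1, rem=2, I/O yield, promote→Q0. Q0=[P4] Q1=[P1] Q2=[]
t=24-25: P4@Q0 runs 1, rem=1, I/O yield, promote→Q0. Q0=[P4] Q1=[P1] Q2=[]
t=25-26: P4@Q0 runs 1, rem=0, completes. Q0=[] Q1=[P1] Q2=[]
t=26-31: P1@Q1 runs 5, rem=4, quantum used, demote→Q2. Q0=[] Q1=[] Q2=[P1]
t=31-35: P1@Q2 runs 4, rem=0, completes. Q0=[] Q1=[] Q2=[]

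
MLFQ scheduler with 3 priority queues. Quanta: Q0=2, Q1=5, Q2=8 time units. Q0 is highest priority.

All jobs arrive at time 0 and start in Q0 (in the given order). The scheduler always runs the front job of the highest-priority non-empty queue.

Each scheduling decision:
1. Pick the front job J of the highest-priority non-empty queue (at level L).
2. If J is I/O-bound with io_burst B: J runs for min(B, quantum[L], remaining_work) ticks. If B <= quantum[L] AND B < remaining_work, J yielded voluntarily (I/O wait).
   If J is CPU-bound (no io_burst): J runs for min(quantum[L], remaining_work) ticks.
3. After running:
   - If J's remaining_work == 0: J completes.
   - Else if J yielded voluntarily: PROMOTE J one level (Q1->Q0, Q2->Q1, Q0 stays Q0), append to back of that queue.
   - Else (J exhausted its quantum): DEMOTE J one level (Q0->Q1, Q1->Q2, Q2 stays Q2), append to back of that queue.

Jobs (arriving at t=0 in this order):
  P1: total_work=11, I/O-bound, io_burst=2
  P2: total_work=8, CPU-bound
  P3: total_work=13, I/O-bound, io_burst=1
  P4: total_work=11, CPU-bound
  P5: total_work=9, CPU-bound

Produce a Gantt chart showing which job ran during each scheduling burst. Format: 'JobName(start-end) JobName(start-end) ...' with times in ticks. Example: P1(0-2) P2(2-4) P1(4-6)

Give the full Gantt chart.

Answer: P1(0-2) P2(2-4) P3(4-5) P4(5-7) P5(7-9) P1(9-11) P3(11-12) P1(12-14) P3(14-15) P1(15-17) P3(17-18) P1(18-20) P3(20-21) P1(21-22) P3(22-23) P3(23-24) P3(24-25) P3(25-26) P3(26-27) P3(27-28) P3(28-29) P3(29-30) P2(30-35) P4(35-40) P5(40-45) P2(45-46) P4(46-50) P5(50-52)

Derivation:
t=0-2: P1@Q0 runs 2, rem=9, I/O yield, promote→Q0. Q0=[P2,P3,P4,P5,P1] Q1=[] Q2=[]
t=2-4: P2@Q0 runs 2, rem=6, quantum used, demote→Q1. Q0=[P3,P4,P5,P1] Q1=[P2] Q2=[]
t=4-5: P3@Q0 runs 1, rem=12, I/O yield, promote→Q0. Q0=[P4,P5,P1,P3] Q1=[P2] Q2=[]
t=5-7: P4@Q0 runs 2, rem=9, quantum used, demote→Q1. Q0=[P5,P1,P3] Q1=[P2,P4] Q2=[]
t=7-9: P5@Q0 runs 2, rem=7, quantum used, demote→Q1. Q0=[P1,P3] Q1=[P2,P4,P5] Q2=[]
t=9-11: P1@Q0 runs 2, rem=7, I/O yield, promote→Q0. Q0=[P3,P1] Q1=[P2,P4,P5] Q2=[]
t=11-12: P3@Q0 runs 1, rem=11, I/O yield, promote→Q0. Q0=[P1,P3] Q1=[P2,P4,P5] Q2=[]
t=12-14: P1@Q0 runs 2, rem=5, I/O yield, promote→Q0. Q0=[P3,P1] Q1=[P2,P4,P5] Q2=[]
t=14-15: P3@Q0 runs 1, rem=10, I/O yield, promote→Q0. Q0=[P1,P3] Q1=[P2,P4,P5] Q2=[]
t=15-17: P1@Q0 runs 2, rem=3, I/O yield, promote→Q0. Q0=[P3,P1] Q1=[P2,P4,P5] Q2=[]
t=17-18: P3@Q0 runs 1, rem=9, I/O yield, promote→Q0. Q0=[P1,P3] Q1=[P2,P4,P5] Q2=[]
t=18-20: P1@Q0 runs 2, rem=1, I/O yield, promote→Q0. Q0=[P3,P1] Q1=[P2,P4,P5] Q2=[]
t=20-21: P3@Q0 runs 1, rem=8, I/O yield, promote→Q0. Q0=[P1,P3] Q1=[P2,P4,P5] Q2=[]
t=21-22: P1@Q0 runs 1, rem=0, completes. Q0=[P3] Q1=[P2,P4,P5] Q2=[]
t=22-23: P3@Q0 runs 1, rem=7, I/O yield, promote→Q0. Q0=[P3] Q1=[P2,P4,P5] Q2=[]
t=23-24: P3@Q0 runs 1, rem=6, I/O yield, promote→Q0. Q0=[P3] Q1=[P2,P4,P5] Q2=[]
t=24-25: P3@Q0 runs 1, rem=5, I/O yield, promote→Q0. Q0=[P3] Q1=[P2,P4,P5] Q2=[]
t=25-26: P3@Q0 runs 1, rem=4, I/O yield, promote→Q0. Q0=[P3] Q1=[P2,P4,P5] Q2=[]
t=26-27: P3@Q0 runs 1, rem=3, I/O yield, promote→Q0. Q0=[P3] Q1=[P2,P4,P5] Q2=[]
t=27-28: P3@Q0 runs 1, rem=2, I/O yield, promote→Q0. Q0=[P3] Q1=[P2,P4,P5] Q2=[]
t=28-29: P3@Q0 runs 1, rem=1, I/O yield, promote→Q0. Q0=[P3] Q1=[P2,P4,P5] Q2=[]
t=29-30: P3@Q0 runs 1, rem=0, completes. Q0=[] Q1=[P2,P4,P5] Q2=[]
t=30-35: P2@Q1 runs 5, rem=1, quantum used, demote→Q2. Q0=[] Q1=[P4,P5] Q2=[P2]
t=35-40: P4@Q1 runs 5, rem=4, quantum used, demote→Q2. Q0=[] Q1=[P5] Q2=[P2,P4]
t=40-45: P5@Q1 runs 5, rem=2, quantum used, demote→Q2. Q0=[] Q1=[] Q2=[P2,P4,P5]
t=45-46: P2@Q2 runs 1, rem=0, completes. Q0=[] Q1=[] Q2=[P4,P5]
t=46-50: P4@Q2 runs 4, rem=0, completes. Q0=[] Q1=[] Q2=[P5]
t=50-52: P5@Q2 runs 2, rem=0, completes. Q0=[] Q1=[] Q2=[]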